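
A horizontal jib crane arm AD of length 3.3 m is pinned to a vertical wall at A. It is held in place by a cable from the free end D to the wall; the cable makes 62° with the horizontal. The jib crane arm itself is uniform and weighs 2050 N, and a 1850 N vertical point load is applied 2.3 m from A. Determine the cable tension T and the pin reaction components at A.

T = 2621 N, A_x = 1231 N, A_y = 1586 N

ΣM about A: T·sin62°·3.3 − 2050·1.65 − 1850·2.3 = 0 → T = 7637.5/(3.3·0.882948) = 2621.21 ≈ 2621 N.
ΣF_x = 0: A_x − T·cos62° = 0 → A_x = 2621.21 × 0.469472 = 1231 N.
ΣF_y = 0: A_y + T·sin62° − 2050 − 1850 = 0 → A_y = 3900 − 2621.21 × 0.882948 = 1586 N.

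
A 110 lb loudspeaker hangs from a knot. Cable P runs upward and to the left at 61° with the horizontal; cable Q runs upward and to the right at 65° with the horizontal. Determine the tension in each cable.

T_P = 57.46 lb, T_Q = 65.92 lb

ΣF_x = 0: −T_P·cos61° + T_Q·cos65° = 0 → T_Q = 1.14716·T_P.
ΣF_y = 0: T_P·sin61° + T_Q·sin65° = 110.
Substitute: T_P·(0.87462 + 1.14716·0.906308) = 110 → T_P = 57.4622 ≈ 57.46 lb.
Then T_Q = 1.14716 × 57.4622 = 65.92 lb.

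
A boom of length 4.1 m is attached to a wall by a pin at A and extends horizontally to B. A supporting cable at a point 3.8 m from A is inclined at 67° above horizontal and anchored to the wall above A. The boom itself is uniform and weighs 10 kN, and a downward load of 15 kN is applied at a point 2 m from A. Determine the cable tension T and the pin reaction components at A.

ΣM about A: T·sin67°·3.8 − 10·2.05 − 15·2 = 0 → T = 50.5/(3.8·0.920505) = 14.4372 ≈ 14.44 kN.
ΣF_x = 0: A_x − T·cos67° = 0 → A_x = 14.4372 × 0.390731 = 5.641 kN.
ΣF_y = 0: A_y + T·sin67° − 10 − 15 = 0 → A_y = 25 − 14.4372 × 0.920505 = 11.71 kN.

T = 14.44 kN, A_x = 5.641 kN, A_y = 11.71 kN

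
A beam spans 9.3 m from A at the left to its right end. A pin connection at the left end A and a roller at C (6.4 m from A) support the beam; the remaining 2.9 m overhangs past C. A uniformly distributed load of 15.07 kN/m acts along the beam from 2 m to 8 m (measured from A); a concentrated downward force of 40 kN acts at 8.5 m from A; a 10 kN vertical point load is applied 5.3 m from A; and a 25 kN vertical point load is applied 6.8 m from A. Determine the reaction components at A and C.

Resultant of the distributed load: 15.07 × 6 = 90.42 kN at 5 m from A.
ΣM about A: C_y·6.4 − (15.07·6)·5 − 40·8.5 − 10·5.3 − 25·6.8 = 0 → C_y = 1015.1/6.4 = 158.609 ≈ 158.6 kN.
ΣF_y = 0: A_y + 158.609 − 15.07·6 − 40 − 10 − 25 = 0 → A_y = 6.811 kN.
ΣF_x = 0: no horizontal applied forces, so A_x = 0.

A_x = 0, A_y = 6.811 kN, C_y = 158.6 kN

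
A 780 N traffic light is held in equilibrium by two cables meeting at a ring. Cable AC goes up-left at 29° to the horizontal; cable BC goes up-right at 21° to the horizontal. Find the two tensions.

T_AC = 950.6 N, T_BC = 890.6 N

ΣF_x = 0: −T_AC·cos29° + T_BC·cos21° = 0 → T_BC = 0.936845·T_AC.
ΣF_y = 0: T_AC·sin29° + T_BC·sin21° = 780.
Substitute: T_AC·(0.48481 + 0.936845·0.358368) = 780 → T_AC = 950.587 ≈ 950.6 N.
Then T_BC = 0.936845 × 950.587 = 890.6 N.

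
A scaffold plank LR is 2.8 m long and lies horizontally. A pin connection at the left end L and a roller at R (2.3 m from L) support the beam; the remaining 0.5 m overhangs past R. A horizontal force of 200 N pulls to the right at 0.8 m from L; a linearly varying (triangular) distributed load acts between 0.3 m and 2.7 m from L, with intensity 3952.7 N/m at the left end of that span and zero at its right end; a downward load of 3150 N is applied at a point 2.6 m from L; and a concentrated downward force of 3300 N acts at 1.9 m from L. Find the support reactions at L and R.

L_x = -200.0 N, L_y = 2638 N, R_y = 8555 N

Resultant of the triangular load: ½ × 3952.7 × 2.4 = 4743.24 N, acting at 1.1 m from L (one-third of the span from the peak).
ΣM about L: R_y·2.3 − (½·3952.7·2.4)·1.1 − 3150·2.6 − 3300·1.9 = 0 → R_y = 19677.564/2.3 = 8555.46 ≈ 8555 N.
ΣF_y = 0: L_y + 8555.46 − ½·3952.7·2.4 − 3150 − 3300 = 0 → L_y = 2638 N.
ΣF_x = 0: L_x + 200 = 0 → L_x = -200.0 N.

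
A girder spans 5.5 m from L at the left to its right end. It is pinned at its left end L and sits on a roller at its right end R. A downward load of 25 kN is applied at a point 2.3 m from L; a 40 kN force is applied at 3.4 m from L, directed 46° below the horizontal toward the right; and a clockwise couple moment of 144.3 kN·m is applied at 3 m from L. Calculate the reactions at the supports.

ΣM about L: R_y·5.5 − 25·2.3 − 40·sin46°·3.4 − 144.3 = 0 → R_y = 299.63/5.5 = 54.4782 ≈ 54.48 kN.
ΣF_y = 0: L_y + 54.4782 − 25 − 40·sin46° = 0 → L_y = -0.7046 kN.
ΣF_x = 0: L_x + 40·cos46° = 0 → L_x = -27.79 kN.

L_x = -27.79 kN, L_y = -0.7046 kN, R_y = 54.48 kN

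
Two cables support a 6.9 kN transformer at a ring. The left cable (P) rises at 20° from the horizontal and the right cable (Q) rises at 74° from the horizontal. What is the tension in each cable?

T_P = 1.907 kN, T_Q = 6.500 kN

ΣF_x = 0: −T_P·cos20° + T_Q·cos74° = 0 → T_Q = 3.40916·T_P.
ΣF_y = 0: T_P·sin20° + T_Q·sin74° = 6.9.
Substitute: T_P·(0.34202 + 3.40916·0.961262) = 6.9 → T_P = 1.90654 ≈ 1.907 kN.
Then T_Q = 3.40916 × 1.90654 = 6.500 kN.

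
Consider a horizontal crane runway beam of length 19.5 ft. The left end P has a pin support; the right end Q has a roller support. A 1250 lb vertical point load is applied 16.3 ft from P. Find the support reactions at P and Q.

Taking moments about P: Q_y·19.5 − 1250·16.3 = 0 → Q_y = 20375/19.5 = 1044.87 ≈ 1045 lb.
ΣF_y = 0: P_y + 1044.87 − 1250 = 0 → P_y = 205.1 lb.
ΣF_x = 0: no horizontal applied forces, so P_x = 0.

P_x = 0, P_y = 205.1 lb, Q_y = 1045 lb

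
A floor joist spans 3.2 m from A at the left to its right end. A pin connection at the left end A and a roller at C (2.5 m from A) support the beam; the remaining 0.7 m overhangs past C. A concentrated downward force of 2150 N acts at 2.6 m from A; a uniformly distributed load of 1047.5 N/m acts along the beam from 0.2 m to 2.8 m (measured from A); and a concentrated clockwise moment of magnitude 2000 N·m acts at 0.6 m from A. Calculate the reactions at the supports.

Resultant of the distributed load: 1047.5 × 2.6 = 2723.5 N at 1.5 m from A.
ΣM about A: C_y·2.5 − 2150·2.6 − (1047.5·2.6)·1.5 − 2000 = 0 → C_y = 11675.25/2.5 = 4670.1 ≈ 4670 N.
ΣF_y = 0: A_y + 4670.1 − 2150 − 1047.5·2.6 = 0 → A_y = 203.4 N.
ΣF_x = 0: no horizontal applied forces, so A_x = 0.

A_x = 0, A_y = 203.4 N, C_y = 4670 N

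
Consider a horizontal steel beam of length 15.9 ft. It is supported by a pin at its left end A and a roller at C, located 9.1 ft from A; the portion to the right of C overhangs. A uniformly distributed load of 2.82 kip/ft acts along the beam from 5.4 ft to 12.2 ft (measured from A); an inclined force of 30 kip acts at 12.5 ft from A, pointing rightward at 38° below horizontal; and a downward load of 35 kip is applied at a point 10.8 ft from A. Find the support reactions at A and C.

Resultant of the distributed load: 2.82 × 6.8 = 19.176 kip at 8.8 ft from A.
ΣM about A: C_y·9.1 − (2.82·6.8)·8.8 − 30·sin38°·12.5 − 35·10.8 = 0 → C_y = 777.622/9.1 = 85.453 ≈ 85.45 kip.
ΣF_y = 0: A_y + 85.453 − 2.82·6.8 − 30·sin38° − 35 = 0 → A_y = -12.81 kip.
ΣF_x = 0: A_x + 30·cos38° = 0 → A_x = -23.64 kip.

A_x = -23.64 kip, A_y = -12.81 kip, C_y = 85.45 kip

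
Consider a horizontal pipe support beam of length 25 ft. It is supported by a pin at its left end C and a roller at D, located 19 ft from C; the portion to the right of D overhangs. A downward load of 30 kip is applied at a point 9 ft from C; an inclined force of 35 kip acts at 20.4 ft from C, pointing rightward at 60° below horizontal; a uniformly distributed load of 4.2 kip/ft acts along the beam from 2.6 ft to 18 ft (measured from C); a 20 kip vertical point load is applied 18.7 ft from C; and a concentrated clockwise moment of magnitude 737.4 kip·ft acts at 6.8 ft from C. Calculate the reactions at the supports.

Resultant of the distributed load: 4.2 × 15.4 = 64.68 kip at 10.3 ft from C.
Taking moments about C: D_y·19 − 30·9 − 35·sin60°·20.4 − (4.2·15.4)·10.3 − 20·18.7 − 737.4 = 0 → D_y = 2665.95/19 = 140.313 ≈ 140.3 kip.
ΣF_y = 0: C_y + 140.313 − 30 − 35·sin60° − 4.2·15.4 − 20 = 0 → C_y = 4.678 kip.
ΣF_x = 0: C_x + 35·cos60° = 0 → C_x = -17.50 kip.

C_x = -17.50 kip, C_y = 4.678 kip, D_y = 140.3 kip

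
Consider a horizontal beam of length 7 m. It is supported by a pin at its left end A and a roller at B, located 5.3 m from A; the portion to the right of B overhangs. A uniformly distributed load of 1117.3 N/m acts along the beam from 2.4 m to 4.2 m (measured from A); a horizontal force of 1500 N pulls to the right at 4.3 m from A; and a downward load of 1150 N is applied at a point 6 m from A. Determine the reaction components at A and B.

A_x = -1500 N, A_y = 607.0 N, B_y = 2554 N

Resultant of the distributed load: 1117.3 × 1.8 = 2011.14 N at 3.3 m from A.
ΣM about A: B_y·5.3 − (1117.3·1.8)·3.3 − 1150·6 = 0 → B_y = 13536.762/5.3 = 2554.11 ≈ 2554 N.
ΣF_y = 0: A_y + 2554.11 − 1117.3·1.8 − 1150 = 0 → A_y = 607.0 N.
ΣF_x = 0: A_x + 1500 = 0 → A_x = -1500 N.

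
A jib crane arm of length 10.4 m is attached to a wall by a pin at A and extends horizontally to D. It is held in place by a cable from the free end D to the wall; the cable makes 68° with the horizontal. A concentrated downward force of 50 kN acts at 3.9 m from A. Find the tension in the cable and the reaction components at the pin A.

ΣM about A: T·sin68°·10.4 − 50·3.9 = 0 → T = 195/(10.4·0.927184) = 20.2225 ≈ 20.22 kN.
ΣF_x = 0: A_x − T·cos68° = 0 → A_x = 20.2225 × 0.374607 = 7.575 kN.
ΣF_y = 0: A_y + T·sin68° − 50 = 0 → A_y = 50 − 20.2225 × 0.927184 = 31.25 kN.

T = 20.22 kN, A_x = 7.575 kN, A_y = 31.25 kN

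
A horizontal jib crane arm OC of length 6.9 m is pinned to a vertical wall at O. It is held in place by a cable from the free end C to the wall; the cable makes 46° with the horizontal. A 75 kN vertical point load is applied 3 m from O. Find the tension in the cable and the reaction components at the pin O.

T = 45.33 kN, O_x = 31.49 kN, O_y = 42.39 kN

ΣM about O: T·sin46°·6.9 − 75·3 = 0 → T = 225/(6.9·0.71934) = 45.3314 ≈ 45.33 kN.
ΣF_x = 0: O_x − T·cos46° = 0 → O_x = 45.3314 × 0.694658 = 31.49 kN.
ΣF_y = 0: O_y + T·sin46° − 75 = 0 → O_y = 75 − 45.3314 × 0.71934 = 42.39 kN.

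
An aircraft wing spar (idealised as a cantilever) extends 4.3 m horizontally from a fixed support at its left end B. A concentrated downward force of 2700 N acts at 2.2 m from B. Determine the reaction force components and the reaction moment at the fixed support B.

ΣF_x = 0: B_x = 0.
ΣF_y = 0: B_y − 2700 = 0 → B_y = 2700 N.
ΣM about B: M_B − 2700·2.2 = 0 → M_B = 5940 N·m.

B_x = 0, B_y = 2700 N, M_B = 5940 N·m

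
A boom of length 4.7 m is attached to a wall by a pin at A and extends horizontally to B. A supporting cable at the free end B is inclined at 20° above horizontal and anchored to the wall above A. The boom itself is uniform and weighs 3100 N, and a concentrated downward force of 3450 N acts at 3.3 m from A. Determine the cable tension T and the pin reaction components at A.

ΣM about A: T·sin20°·4.7 − 3100·2.35 − 3450·3.3 = 0 → T = 18670/(4.7·0.34202) = 11614.4 ≈ 11610 N.
ΣF_x = 0: A_x − T·cos20° = 0 → A_x = 11614.4 × 0.939693 = 10910 N.
ΣF_y = 0: A_y + T·sin20° − 3100 − 3450 = 0 → A_y = 6550 − 11614.4 × 0.34202 = 2578 N.

T = 11610 N, A_x = 10910 N, A_y = 2578 N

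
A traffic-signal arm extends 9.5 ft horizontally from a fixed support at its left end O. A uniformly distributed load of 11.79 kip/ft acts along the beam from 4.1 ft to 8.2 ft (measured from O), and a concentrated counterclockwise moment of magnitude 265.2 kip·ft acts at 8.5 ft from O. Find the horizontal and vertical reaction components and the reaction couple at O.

O_x = 0, O_y = 48.34 kip, M_O = 32.08 kip·ft

Resultant of the distributed load: 11.79 × 4.1 = 48.339 kip at 6.15 ft from O.
ΣF_x = 0: O_x = 0.
ΣF_y = 0: O_y − 11.79·4.1 = 0 → O_y = 48.34 kip.
ΣM about O: M_O − (11.79·4.1)·6.15 + 265.2 = 0 → M_O = 32.08 kip·ft.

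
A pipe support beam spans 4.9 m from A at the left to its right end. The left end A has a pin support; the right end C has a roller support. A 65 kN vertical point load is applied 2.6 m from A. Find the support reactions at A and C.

ΣM about A: C_y·4.9 − 65·2.6 = 0 → C_y = 169/4.9 = 34.4898 ≈ 34.49 kN.
ΣF_y = 0: A_y + 34.4898 − 65 = 0 → A_y = 30.51 kN.
ΣF_x = 0: no horizontal applied forces, so A_x = 0.

A_x = 0, A_y = 30.51 kN, C_y = 34.49 kN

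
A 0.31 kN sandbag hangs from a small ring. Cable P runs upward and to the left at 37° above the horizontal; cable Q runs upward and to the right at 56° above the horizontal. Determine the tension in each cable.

T_P = 0.1736 kN, T_Q = 0.2479 kN

ΣF_x = 0: −T_P·cos37° + T_Q·cos56° = 0 → T_Q = 1.42819·T_P.
ΣF_y = 0: T_P·sin37° + T_Q·sin56° = 0.31.
Substitute: T_P·(0.601815 + 1.42819·0.829038) = 0.31 → T_P = 0.173588 ≈ 0.1736 kN.
Then T_Q = 1.42819 × 0.173588 = 0.2479 kN.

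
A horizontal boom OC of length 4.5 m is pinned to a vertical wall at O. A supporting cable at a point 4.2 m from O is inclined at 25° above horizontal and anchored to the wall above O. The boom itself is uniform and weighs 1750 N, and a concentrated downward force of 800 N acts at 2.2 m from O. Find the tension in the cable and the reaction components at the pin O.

ΣM about O: T·sin25°·4.2 − 1750·2.25 − 800·2.2 = 0 → T = 5697.5/(4.2·0.422618) = 3209.87 ≈ 3210 N.
ΣF_x = 0: O_x − T·cos25° = 0 → O_x = 3209.87 × 0.906308 = 2909 N.
ΣF_y = 0: O_y + T·sin25° − 1750 − 800 = 0 → O_y = 2550 − 3209.87 × 0.422618 = 1193 N.

T = 3210 N, O_x = 2909 N, O_y = 1193 N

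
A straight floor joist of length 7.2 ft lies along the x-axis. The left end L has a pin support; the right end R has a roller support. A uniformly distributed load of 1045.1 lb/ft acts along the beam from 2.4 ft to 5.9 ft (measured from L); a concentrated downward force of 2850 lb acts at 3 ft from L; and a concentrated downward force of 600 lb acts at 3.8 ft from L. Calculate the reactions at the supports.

Resultant of the distributed load: 1045.1 × 3.5 = 3657.85 lb at 4.15 ft from L.
Moments about L: R_y·7.2 − (1045.1·3.5)·4.15 − 2850·3 − 600·3.8 = 0 → R_y = 26010.0775/7.2 = 3612.51 ≈ 3613 lb.
ΣF_y = 0: L_y + 3612.51 − 1045.1·3.5 − 2850 − 600 = 0 → L_y = 3495 lb.
ΣF_x = 0: no horizontal applied forces, so L_x = 0.

L_x = 0, L_y = 3495 lb, R_y = 3613 lb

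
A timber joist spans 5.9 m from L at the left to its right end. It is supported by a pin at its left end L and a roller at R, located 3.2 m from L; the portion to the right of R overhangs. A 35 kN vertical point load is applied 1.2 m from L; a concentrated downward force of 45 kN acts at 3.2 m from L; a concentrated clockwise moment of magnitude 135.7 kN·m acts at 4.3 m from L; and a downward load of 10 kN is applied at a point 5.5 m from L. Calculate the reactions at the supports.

L_x = 0, L_y = -27.72 kN, R_y = 117.7 kN

Taking moments about L: R_y·3.2 − 35·1.2 − 45·3.2 − 135.7 − 10·5.5 = 0 → R_y = 376.7/3.2 = 117.719 ≈ 117.7 kN.
ΣF_y = 0: L_y + 117.719 − 35 − 45 − 10 = 0 → L_y = -27.72 kN.
ΣF_x = 0: no horizontal applied forces, so L_x = 0.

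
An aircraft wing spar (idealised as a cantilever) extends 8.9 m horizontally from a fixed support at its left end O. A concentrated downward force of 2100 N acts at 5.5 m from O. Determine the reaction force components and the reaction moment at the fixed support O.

O_x = 0, O_y = 2100 N, M_O = 11550 N·m

ΣF_x = 0: O_x = 0.
ΣF_y = 0: O_y − 2100 = 0 → O_y = 2100 N.
ΣM about O: M_O − 2100·5.5 = 0 → M_O = 11550 N·m.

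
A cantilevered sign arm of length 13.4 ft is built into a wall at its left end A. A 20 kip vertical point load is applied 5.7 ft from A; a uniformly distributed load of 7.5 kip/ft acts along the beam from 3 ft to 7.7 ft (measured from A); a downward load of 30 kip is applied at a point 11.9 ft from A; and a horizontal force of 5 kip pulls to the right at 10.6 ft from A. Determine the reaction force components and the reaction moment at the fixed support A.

Resultant of the distributed load: 7.5 × 4.7 = 35.25 kip at 5.35 ft from A.
ΣF_x = 0: A_x + 5 = 0 → A_x = -5.000 kip.
ΣF_y = 0: A_y − 20 − 7.5·4.7 − 30 = 0 → A_y = 85.25 kip.
ΣM about A: M_A − 20·5.7 − (7.5·4.7)·5.35 − 30·11.9 = 0 → M_A = 659.6 kip·ft.

A_x = -5.000 kip, A_y = 85.25 kip, M_A = 659.6 kip·ft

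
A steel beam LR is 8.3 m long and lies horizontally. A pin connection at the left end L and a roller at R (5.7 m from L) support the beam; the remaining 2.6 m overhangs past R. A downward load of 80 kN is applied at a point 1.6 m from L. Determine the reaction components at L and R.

Taking moments about L: R_y·5.7 − 80·1.6 = 0 → R_y = 128/5.7 = 22.4561 ≈ 22.46 kN.
ΣF_y = 0: L_y + 22.4561 − 80 = 0 → L_y = 57.54 kN.
ΣF_x = 0: no horizontal applied forces, so L_x = 0.

L_x = 0, L_y = 57.54 kN, R_y = 22.46 kN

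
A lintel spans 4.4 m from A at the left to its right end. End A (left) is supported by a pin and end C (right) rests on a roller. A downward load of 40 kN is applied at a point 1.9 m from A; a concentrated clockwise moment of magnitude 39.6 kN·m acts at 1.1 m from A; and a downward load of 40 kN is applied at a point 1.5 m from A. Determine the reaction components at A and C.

Taking moments about A: C_y·4.4 − 40·1.9 − 39.6 − 40·1.5 = 0 → C_y = 175.6/4.4 = 39.9091 ≈ 39.91 kN.
ΣF_y = 0: A_y + 39.9091 − 40 − 40 = 0 → A_y = 40.09 kN.
ΣF_x = 0: no horizontal applied forces, so A_x = 0.

A_x = 0, A_y = 40.09 kN, C_y = 39.91 kN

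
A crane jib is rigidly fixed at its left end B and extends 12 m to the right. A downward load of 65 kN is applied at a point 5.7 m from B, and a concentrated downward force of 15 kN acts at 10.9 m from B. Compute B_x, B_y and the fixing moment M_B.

B_x = 0, B_y = 80.00 kN, M_B = 534.0 kN·m

ΣF_x = 0: B_x = 0.
ΣF_y = 0: B_y − 65 − 15 = 0 → B_y = 80.00 kN.
ΣM about B: M_B − 65·5.7 − 15·10.9 = 0 → M_B = 534.0 kN·m.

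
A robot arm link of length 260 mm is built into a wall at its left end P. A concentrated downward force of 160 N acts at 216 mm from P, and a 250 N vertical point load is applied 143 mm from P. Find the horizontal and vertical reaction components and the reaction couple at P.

P_x = 0, P_y = 410.0 N, M_P = 70310 N·mm

ΣF_x = 0: P_x = 0.
ΣF_y = 0: P_y − 160 − 250 = 0 → P_y = 410.0 N.
ΣM about P: M_P − 160·216 − 250·143 = 0 → M_P = 70310 N·mm.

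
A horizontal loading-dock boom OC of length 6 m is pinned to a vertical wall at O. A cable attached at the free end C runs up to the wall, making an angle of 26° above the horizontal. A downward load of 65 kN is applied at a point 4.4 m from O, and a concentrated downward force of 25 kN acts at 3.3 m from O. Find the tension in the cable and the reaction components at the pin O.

T = 140.1 kN, O_x = 125.9 kN, O_y = 28.58 kN

ΣM about O: T·sin26°·6 − 65·4.4 − 25·3.3 = 0 → T = 368.5/(6·0.438371) = 140.102 ≈ 140.1 kN.
ΣF_x = 0: O_x − T·cos26° = 0 → O_x = 140.102 × 0.898794 = 125.9 kN.
ΣF_y = 0: O_y + T·sin26° − 65 − 25 = 0 → O_y = 90 − 140.102 × 0.438371 = 28.58 kN.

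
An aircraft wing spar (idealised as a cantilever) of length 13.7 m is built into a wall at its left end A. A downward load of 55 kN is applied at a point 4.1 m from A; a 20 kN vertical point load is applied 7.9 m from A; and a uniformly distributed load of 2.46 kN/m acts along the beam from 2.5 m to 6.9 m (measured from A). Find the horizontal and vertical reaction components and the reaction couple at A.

Resultant of the distributed load: 2.46 × 4.4 = 10.824 kN at 4.7 m from A.
ΣF_x = 0: A_x = 0.
ΣF_y = 0: A_y − 55 − 20 − 2.46·4.4 = 0 → A_y = 85.82 kN.
ΣM about A: M_A − 55·4.1 − 20·7.9 − (2.46·4.4)·4.7 = 0 → M_A = 434.4 kN·m.

A_x = 0, A_y = 85.82 kN, M_A = 434.4 kN·m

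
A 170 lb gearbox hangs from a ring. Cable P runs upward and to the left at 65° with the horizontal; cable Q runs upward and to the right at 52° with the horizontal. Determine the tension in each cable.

T_P = 117.5 lb, T_Q = 80.63 lb

ΣF_x = 0: −T_P·cos65° + T_Q·cos52° = 0 → T_Q = 0.686446·T_P.
ΣF_y = 0: T_P·sin65° + T_Q·sin52° = 170.
Substitute: T_P·(0.906308 + 0.686446·0.788011) = 170 → T_P = 117.465 ≈ 117.5 lb.
Then T_Q = 0.686446 × 117.465 = 80.63 lb.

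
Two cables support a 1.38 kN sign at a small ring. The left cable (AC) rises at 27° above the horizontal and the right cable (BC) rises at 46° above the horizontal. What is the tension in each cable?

ΣF_x = 0: −T_AC·cos27° + T_BC·cos46° = 0 → T_BC = 1.28265·T_AC.
ΣF_y = 0: T_AC·sin27° + T_BC·sin46° = 1.38.
Substitute: T_AC·(0.45399 + 1.28265·0.71934) = 1.38 → T_AC = 1.00243 ≈ 1.002 kN.
Then T_BC = 1.28265 × 1.00243 = 1.286 kN.

T_AC = 1.002 kN, T_BC = 1.286 kN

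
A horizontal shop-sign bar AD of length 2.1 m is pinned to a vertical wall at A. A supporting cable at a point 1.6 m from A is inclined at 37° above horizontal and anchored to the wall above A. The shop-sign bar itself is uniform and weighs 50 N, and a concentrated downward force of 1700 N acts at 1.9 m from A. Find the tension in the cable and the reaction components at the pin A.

ΣM about A: T·sin37°·1.6 − 50·1.05 − 1700·1.9 = 0 → T = 3282.5/(1.6·0.601815) = 3408.96 ≈ 3409 N.
ΣF_x = 0: A_x − T·cos37° = 0 → A_x = 3408.96 × 0.798636 = 2723 N.
ΣF_y = 0: A_y + T·sin37° − 50 − 1700 = 0 → A_y = 1750 − 3408.96 × 0.601815 = -301.6 N.

T = 3409 N, A_x = 2723 N, A_y = -301.6 N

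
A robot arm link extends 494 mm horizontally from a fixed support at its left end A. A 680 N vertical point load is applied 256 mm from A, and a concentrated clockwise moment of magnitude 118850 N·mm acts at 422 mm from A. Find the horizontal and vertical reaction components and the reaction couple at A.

ΣF_x = 0: A_x = 0.
ΣF_y = 0: A_y − 680 = 0 → A_y = 680.0 N.
ΣM about A: M_A − 680·256 − 118850 = 0 → M_A = 292900 N·mm.

A_x = 0, A_y = 680.0 N, M_A = 292900 N·mm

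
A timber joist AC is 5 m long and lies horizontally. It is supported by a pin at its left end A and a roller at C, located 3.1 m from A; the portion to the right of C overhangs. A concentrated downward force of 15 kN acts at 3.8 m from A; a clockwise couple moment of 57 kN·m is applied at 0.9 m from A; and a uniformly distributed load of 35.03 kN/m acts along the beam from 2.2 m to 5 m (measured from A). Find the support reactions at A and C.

Resultant of the distributed load: 35.03 × 2.8 = 98.084 kN at 3.6 m from A.
ΣM about A: C_y·3.1 − 15·3.8 − 57 − (35.03·2.8)·3.6 = 0 → C_y = 467.1024/3.1 = 150.678 ≈ 150.7 kN.
ΣF_y = 0: A_y + 150.678 − 15 − 35.03·2.8 = 0 → A_y = -37.59 kN.
ΣF_x = 0: no horizontal applied forces, so A_x = 0.

A_x = 0, A_y = -37.59 kN, C_y = 150.7 kN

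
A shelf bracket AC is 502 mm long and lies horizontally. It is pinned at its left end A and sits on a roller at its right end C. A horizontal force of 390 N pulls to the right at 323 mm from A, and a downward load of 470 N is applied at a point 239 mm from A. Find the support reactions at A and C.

Taking moments about A: C_y·502 − 470·239 = 0 → C_y = 112330/502 = 223.765 ≈ 223.8 N.
ΣF_y = 0: A_y + 223.765 − 470 = 0 → A_y = 246.2 N.
ΣF_x = 0: A_x + 390 = 0 → A_x = -390.0 N.

A_x = -390.0 N, A_y = 246.2 N, C_y = 223.8 N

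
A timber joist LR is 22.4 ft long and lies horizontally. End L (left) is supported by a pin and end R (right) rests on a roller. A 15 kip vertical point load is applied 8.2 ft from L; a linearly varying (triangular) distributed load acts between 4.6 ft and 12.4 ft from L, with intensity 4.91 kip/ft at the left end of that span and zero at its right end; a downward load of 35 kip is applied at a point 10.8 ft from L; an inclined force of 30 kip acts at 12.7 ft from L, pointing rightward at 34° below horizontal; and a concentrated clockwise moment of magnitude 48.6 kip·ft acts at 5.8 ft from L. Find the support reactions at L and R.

L_x = -24.87 kip, L_y = 45.72 kip, R_y = 40.20 kip

Resultant of the triangular load: ½ × 4.91 × 7.8 = 19.149 kip, acting at 7.2 ft from L (one-third of the span from the peak).
ΣM about L: R_y·22.4 − 15·8.2 − (½·4.91·7.8)·7.2 − 35·10.8 − 30·sin34°·12.7 − 48.6 = 0 → R_y = 900.525/22.4 = 40.202 ≈ 40.20 kip.
ΣF_y = 0: L_y + 40.202 − 15 − ½·4.91·7.8 − 35 − 30·sin34° = 0 → L_y = 45.72 kip.
ΣF_x = 0: L_x + 30·cos34° = 0 → L_x = -24.87 kip.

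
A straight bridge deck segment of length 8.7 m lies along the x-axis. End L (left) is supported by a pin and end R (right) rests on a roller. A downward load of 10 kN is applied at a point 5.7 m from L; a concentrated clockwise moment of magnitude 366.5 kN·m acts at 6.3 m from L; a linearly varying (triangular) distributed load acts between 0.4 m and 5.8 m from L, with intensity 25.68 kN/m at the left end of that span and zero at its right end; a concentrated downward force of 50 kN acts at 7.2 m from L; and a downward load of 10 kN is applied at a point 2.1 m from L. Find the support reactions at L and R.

L_x = 0, L_y = 29.33 kN, R_y = 110.0 kN

Resultant of the triangular load: ½ × 25.68 × 5.4 = 69.336 kN, acting at 2.2 m from L (one-third of the span from the peak).
Moments about L: R_y·8.7 − 10·5.7 − 366.5 − (½·25.68·5.4)·2.2 − 50·7.2 − 10·2.1 = 0 → R_y = 957.0392/8.7 = 110.005 ≈ 110.0 kN.
ΣF_y = 0: L_y + 110.005 − 10 − ½·25.68·5.4 − 50 − 10 = 0 → L_y = 29.33 kN.
ΣF_x = 0: no horizontal applied forces, so L_x = 0.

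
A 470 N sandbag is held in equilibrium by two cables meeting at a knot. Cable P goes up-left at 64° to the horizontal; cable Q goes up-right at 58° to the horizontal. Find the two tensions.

T_P = 293.7 N, T_Q = 243.0 N

ΣF_x = 0: −T_P·cos64° + T_Q·cos58° = 0 → T_Q = 0.827241·T_P.
ΣF_y = 0: T_P·sin64° + T_Q·sin58° = 470.
Substitute: T_P·(0.898794 + 0.827241·0.848048) = 470 → T_P = 293.689 ≈ 293.7 N.
Then T_Q = 0.827241 × 293.689 = 243.0 N.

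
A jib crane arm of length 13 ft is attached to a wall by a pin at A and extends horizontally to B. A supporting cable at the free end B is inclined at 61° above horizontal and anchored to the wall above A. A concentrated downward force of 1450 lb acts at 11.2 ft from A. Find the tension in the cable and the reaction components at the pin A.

ΣM about A: T·sin61°·13 − 1450·11.2 = 0 → T = 16240/(13·0.87462) = 1428.31 ≈ 1428 lb.
ΣF_x = 0: A_x − T·cos61° = 0 → A_x = 1428.31 × 0.48481 = 692.5 lb.
ΣF_y = 0: A_y + T·sin61° − 1450 = 0 → A_y = 1450 − 1428.31 × 0.87462 = 200.8 lb.

T = 1428 lb, A_x = 692.5 lb, A_y = 200.8 lb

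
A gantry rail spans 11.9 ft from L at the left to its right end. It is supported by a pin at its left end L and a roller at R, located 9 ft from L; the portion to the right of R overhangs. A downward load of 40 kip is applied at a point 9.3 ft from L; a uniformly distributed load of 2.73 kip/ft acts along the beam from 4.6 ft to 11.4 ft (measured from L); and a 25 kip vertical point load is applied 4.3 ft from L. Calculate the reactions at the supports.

Resultant of the distributed load: 2.73 × 6.8 = 18.564 kip at 8 ft from L.
Taking moments about L: R_y·9 − 40·9.3 − (2.73·6.8)·8 − 25·4.3 = 0 → R_y = 628.012/9 = 69.7791 ≈ 69.78 kip.
ΣF_y = 0: L_y + 69.7791 − 40 − 2.73·6.8 − 25 = 0 → L_y = 13.78 kip.
ΣF_x = 0: no horizontal applied forces, so L_x = 0.

L_x = 0, L_y = 13.78 kip, R_y = 69.78 kip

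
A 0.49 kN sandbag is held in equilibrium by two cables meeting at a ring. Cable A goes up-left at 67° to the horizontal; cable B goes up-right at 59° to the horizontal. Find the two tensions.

T_A = 0.3119 kN, T_B = 0.2367 kN

ΣF_x = 0: −T_A·cos67° + T_B·cos59° = 0 → T_B = 0.758645·T_A.
ΣF_y = 0: T_A·sin67° + T_B·sin59° = 0.49.
Substitute: T_A·(0.920505 + 0.758645·0.857167) = 0.49 → T_A = 0.311945 ≈ 0.3119 kN.
Then T_B = 0.758645 × 0.311945 = 0.2367 kN.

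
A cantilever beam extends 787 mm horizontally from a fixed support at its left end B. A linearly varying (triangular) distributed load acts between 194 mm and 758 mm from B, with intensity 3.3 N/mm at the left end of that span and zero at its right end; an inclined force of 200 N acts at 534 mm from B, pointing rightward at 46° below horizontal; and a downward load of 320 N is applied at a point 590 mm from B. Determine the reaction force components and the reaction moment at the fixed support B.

Resultant of the triangular load: ½ × 3.3 × 564 = 930.6 N, acting at 382 mm from B (one-third of the span from the peak).
ΣF_x = 0: B_x + 200·cos46° = 0 → B_x = -138.9 N.
ΣF_y = 0: B_y − ½·3.3·564 − 200·sin46° − 320 = 0 → B_y = 1394 N.
ΣM about B: M_B − (½·3.3·564)·382 − 200·sin46°·534 − 320·590 = 0 → M_B = 621100 N·mm.

B_x = -138.9 N, B_y = 1394 N, M_B = 621100 N·mm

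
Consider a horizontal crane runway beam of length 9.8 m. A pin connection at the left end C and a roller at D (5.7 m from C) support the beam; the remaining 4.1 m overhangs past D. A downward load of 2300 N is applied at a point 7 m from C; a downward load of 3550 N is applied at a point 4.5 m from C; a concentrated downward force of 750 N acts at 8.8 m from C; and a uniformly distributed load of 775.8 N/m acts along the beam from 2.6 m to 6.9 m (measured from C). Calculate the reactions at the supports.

C_x = 0, C_y = 370.9 N, D_y = 9565 N

Resultant of the distributed load: 775.8 × 4.3 = 3335.94 N at 4.75 m from C.
Taking moments about C: D_y·5.7 − 2300·7 − 3550·4.5 − 750·8.8 − (775.8·4.3)·4.75 = 0 → D_y = 54520.715/5.7 = 9565.04 ≈ 9565 N.
ΣF_y = 0: C_y + 9565.04 − 2300 − 3550 − 750 − 775.8·4.3 = 0 → C_y = 370.9 N.
ΣF_x = 0: no horizontal applied forces, so C_x = 0.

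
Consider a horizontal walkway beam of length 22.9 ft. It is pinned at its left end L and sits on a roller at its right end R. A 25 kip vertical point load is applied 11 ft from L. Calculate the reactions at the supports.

Moments about L: R_y·22.9 − 25·11 = 0 → R_y = 275/22.9 = 12.0087 ≈ 12.01 kip.
ΣF_y = 0: L_y + 12.0087 − 25 = 0 → L_y = 12.99 kip.
ΣF_x = 0: no horizontal applied forces, so L_x = 0.

L_x = 0, L_y = 12.99 kip, R_y = 12.01 kip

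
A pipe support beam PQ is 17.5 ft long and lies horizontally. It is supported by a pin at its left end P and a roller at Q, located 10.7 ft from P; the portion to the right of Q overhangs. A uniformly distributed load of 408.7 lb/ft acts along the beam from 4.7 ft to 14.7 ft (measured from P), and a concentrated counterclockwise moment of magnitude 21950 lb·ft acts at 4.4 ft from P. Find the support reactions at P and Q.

Resultant of the distributed load: 408.7 × 10 = 4087 lb at 9.7 ft from P.
Moments about P: Q_y·10.7 − (408.7·10)·9.7 + 21950 = 0 → Q_y = 17693.9/10.7 = 1653.64 ≈ 1654 lb.
ΣF_y = 0: P_y + 1653.64 − 408.7·10 = 0 → P_y = 2433 lb.
ΣF_x = 0: no horizontal applied forces, so P_x = 0.

P_x = 0, P_y = 2433 lb, Q_y = 1654 lb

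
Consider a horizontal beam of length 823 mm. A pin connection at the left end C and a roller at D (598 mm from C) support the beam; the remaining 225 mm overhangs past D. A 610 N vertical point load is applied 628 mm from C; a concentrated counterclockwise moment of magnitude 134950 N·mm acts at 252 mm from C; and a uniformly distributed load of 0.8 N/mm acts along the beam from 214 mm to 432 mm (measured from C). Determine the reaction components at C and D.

C_x = 0, C_y = 275.3 N, D_y = 509.1 N

Resultant of the distributed load: 0.8 × 218 = 174.4 N at 323 mm from C.
ΣM about C: D_y·598 − 610·628 + 134950 − (0.8·218)·323 = 0 → D_y = 304461.2/598 = 509.132 ≈ 509.1 N.
ΣF_y = 0: C_y + 509.132 − 610 − 0.8·218 = 0 → C_y = 275.3 N.
ΣF_x = 0: no horizontal applied forces, so C_x = 0.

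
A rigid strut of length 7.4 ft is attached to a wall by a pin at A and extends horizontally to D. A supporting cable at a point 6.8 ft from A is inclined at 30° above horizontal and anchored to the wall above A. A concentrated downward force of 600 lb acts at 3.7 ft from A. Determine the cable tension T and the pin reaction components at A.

ΣM about A: T·sin30°·6.8 − 600·3.7 = 0 → T = 2220/(6.8·0.5) = 652.941 ≈ 652.9 lb.
ΣF_x = 0: A_x − T·cos30° = 0 → A_x = 652.941 × 0.866025 = 565.5 lb.
ΣF_y = 0: A_y + T·sin30° − 600 = 0 → A_y = 600 − 652.941 × 0.5 = 273.5 lb.

T = 652.9 lb, A_x = 565.5 lb, A_y = 273.5 lb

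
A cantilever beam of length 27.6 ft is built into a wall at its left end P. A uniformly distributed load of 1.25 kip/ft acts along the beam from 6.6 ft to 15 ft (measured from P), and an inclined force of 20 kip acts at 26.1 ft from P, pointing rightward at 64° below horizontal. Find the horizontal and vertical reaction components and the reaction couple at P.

Resultant of the distributed load: 1.25 × 8.4 = 10.5 kip at 10.8 ft from P.
ΣF_x = 0: P_x + 20·cos64° = 0 → P_x = -8.767 kip.
ΣF_y = 0: P_y − 1.25·8.4 − 20·sin64° = 0 → P_y = 28.48 kip.
ΣM about P: M_P − (1.25·8.4)·10.8 − 20·sin64°·26.1 = 0 → M_P = 582.6 kip·ft.

P_x = -8.767 kip, P_y = 28.48 kip, M_P = 582.6 kip·ft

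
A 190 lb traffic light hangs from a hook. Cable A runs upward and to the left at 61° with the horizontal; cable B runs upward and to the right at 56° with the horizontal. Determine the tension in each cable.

T_A = 119.2 lb, T_B = 103.4 lb

ΣF_x = 0: −T_A·cos61° + T_B·cos56° = 0 → T_B = 0.866981·T_A.
ΣF_y = 0: T_A·sin61° + T_B·sin56° = 190.
Substitute: T_A·(0.87462 + 0.866981·0.829038) = 190 → T_A = 119.243 ≈ 119.2 lb.
Then T_B = 0.866981 × 119.243 = 103.4 lb.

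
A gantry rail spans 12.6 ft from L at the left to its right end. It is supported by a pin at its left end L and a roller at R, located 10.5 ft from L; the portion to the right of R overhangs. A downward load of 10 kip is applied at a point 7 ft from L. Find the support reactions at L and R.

ΣM about L: R_y·10.5 − 10·7 = 0 → R_y = 70/10.5 = 6.66667 ≈ 6.667 kip.
ΣF_y = 0: L_y + 6.66667 − 10 = 0 → L_y = 3.333 kip.
ΣF_x = 0: no horizontal applied forces, so L_x = 0.

L_x = 0, L_y = 3.333 kip, R_y = 6.667 kip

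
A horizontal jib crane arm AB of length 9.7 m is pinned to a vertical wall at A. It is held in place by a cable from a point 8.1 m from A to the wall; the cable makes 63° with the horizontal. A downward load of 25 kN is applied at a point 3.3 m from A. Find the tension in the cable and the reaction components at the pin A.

ΣM about A: T·sin63°·8.1 − 25·3.3 = 0 → T = 82.5/(8.1·0.891007) = 11.4311 ≈ 11.43 kN.
ΣF_x = 0: A_x − T·cos63° = 0 → A_x = 11.4311 × 0.45399 = 5.190 kN.
ΣF_y = 0: A_y + T·sin63° − 25 = 0 → A_y = 25 − 11.4311 × 0.891007 = 14.81 kN.

T = 11.43 kN, A_x = 5.190 kN, A_y = 14.81 kN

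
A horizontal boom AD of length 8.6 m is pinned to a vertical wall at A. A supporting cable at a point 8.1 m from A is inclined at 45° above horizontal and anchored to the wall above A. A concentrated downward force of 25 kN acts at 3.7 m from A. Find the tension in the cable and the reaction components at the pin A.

T = 16.15 kN, A_x = 11.42 kN, A_y = 13.58 kN

ΣM about A: T·sin45°·8.1 − 25·3.7 = 0 → T = 92.5/(8.1·0.707107) = 16.15 kN.
ΣF_x = 0: A_x − T·cos45° = 0 → A_x = 16.15 × 0.707107 = 11.42 kN.
ΣF_y = 0: A_y + T·sin45° − 25 = 0 → A_y = 25 − 16.15 × 0.707107 = 13.58 kN.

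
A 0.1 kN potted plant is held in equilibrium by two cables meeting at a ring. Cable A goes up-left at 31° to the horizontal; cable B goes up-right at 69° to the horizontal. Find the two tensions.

ΣF_x = 0: −T_A·cos31° + T_B·cos69° = 0 → T_B = 2.39186·T_A.
ΣF_y = 0: T_A·sin31° + T_B·sin69° = 0.1.
Substitute: T_A·(0.515038 + 2.39186·0.93358) = 0.1 → T_A = 0.0363897 ≈ 0.03639 kN.
Then T_B = 2.39186 × 0.0363897 = 0.08704 kN.

T_A = 0.03639 kN, T_B = 0.08704 kN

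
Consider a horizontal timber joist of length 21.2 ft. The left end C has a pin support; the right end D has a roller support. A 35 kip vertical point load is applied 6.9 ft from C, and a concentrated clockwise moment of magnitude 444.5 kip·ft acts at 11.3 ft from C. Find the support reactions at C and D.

ΣM about C: D_y·21.2 − 35·6.9 − 444.5 = 0 → D_y = 686/21.2 = 32.3585 ≈ 32.36 kip.
ΣF_y = 0: C_y + 32.3585 − 35 = 0 → C_y = 2.642 kip.
ΣF_x = 0: no horizontal applied forces, so C_x = 0.

C_x = 0, C_y = 2.642 kip, D_y = 32.36 kip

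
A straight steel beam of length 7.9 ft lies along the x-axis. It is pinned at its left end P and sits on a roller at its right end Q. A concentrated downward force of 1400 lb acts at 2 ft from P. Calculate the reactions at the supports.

P_x = 0, P_y = 1046 lb, Q_y = 354.4 lb

ΣM about P: Q_y·7.9 − 1400·2 = 0 → Q_y = 2800/7.9 = 354.43 ≈ 354.4 lb.
ΣF_y = 0: P_y + 354.43 − 1400 = 0 → P_y = 1046 lb.
ΣF_x = 0: no horizontal applied forces, so P_x = 0.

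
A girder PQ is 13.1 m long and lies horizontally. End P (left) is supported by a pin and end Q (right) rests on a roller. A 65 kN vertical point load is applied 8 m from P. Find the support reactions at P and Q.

P_x = 0, P_y = 25.31 kN, Q_y = 39.69 kN

Moments about P: Q_y·13.1 − 65·8 = 0 → Q_y = 520/13.1 = 39.6947 ≈ 39.69 kN.
ΣF_y = 0: P_y + 39.6947 − 65 = 0 → P_y = 25.31 kN.
ΣF_x = 0: no horizontal applied forces, so P_x = 0.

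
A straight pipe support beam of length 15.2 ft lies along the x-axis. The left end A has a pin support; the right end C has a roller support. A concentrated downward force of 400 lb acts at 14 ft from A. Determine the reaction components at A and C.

Moments about A: C_y·15.2 − 400·14 = 0 → C_y = 5600/15.2 = 368.421 ≈ 368.4 lb.
ΣF_y = 0: A_y + 368.421 − 400 = 0 → A_y = 31.58 lb.
ΣF_x = 0: no horizontal applied forces, so A_x = 0.

A_x = 0, A_y = 31.58 lb, C_y = 368.4 lb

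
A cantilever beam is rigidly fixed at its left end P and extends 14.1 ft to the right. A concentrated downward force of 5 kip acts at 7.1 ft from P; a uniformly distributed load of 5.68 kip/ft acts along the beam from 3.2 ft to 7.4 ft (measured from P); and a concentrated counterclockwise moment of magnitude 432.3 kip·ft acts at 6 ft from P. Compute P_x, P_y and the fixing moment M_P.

P_x = 0, P_y = 28.86 kip, M_P = -270.4 kip·ft

Resultant of the distributed load: 5.68 × 4.2 = 23.856 kip at 5.3 ft from P.
ΣF_x = 0: P_x = 0.
ΣF_y = 0: P_y − 5 − 5.68·4.2 = 0 → P_y = 28.86 kip.
ΣM about P: M_P − 5·7.1 − (5.68·4.2)·5.3 + 432.3 = 0 → M_P = -270.4 kip·ft.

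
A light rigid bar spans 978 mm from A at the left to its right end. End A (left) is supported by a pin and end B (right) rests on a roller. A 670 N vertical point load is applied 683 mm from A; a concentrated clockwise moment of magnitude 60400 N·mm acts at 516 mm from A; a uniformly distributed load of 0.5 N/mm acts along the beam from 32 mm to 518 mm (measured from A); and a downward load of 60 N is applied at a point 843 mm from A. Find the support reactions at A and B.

A_x = 0, A_y = 323.3 N, B_y = 649.7 N

Resultant of the distributed load: 0.5 × 486 = 243 N at 275 mm from A.
Taking moments about A: B_y·978 − 670·683 − 60400 − (0.5·486)·275 − 60·843 = 0 → B_y = 635415/978 = 649.709 ≈ 649.7 N.
ΣF_y = 0: A_y + 649.709 − 670 − 0.5·486 − 60 = 0 → A_y = 323.3 N.
ΣF_x = 0: no horizontal applied forces, so A_x = 0.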